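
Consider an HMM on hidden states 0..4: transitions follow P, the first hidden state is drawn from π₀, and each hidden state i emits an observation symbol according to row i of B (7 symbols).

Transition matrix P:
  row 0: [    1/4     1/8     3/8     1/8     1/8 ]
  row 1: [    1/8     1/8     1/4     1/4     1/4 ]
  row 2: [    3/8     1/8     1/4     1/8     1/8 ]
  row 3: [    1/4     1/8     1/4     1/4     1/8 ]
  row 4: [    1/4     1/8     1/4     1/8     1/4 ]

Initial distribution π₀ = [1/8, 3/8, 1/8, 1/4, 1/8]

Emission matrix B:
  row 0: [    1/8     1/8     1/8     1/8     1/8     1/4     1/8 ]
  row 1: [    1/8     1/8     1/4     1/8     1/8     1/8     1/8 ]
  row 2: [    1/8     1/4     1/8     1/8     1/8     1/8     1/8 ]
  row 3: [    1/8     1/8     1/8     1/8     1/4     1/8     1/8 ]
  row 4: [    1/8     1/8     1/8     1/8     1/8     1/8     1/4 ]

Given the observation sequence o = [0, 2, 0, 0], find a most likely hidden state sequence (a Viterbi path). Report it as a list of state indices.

t=0: δ = [1.562e-02, 4.688e-02, 1.562e-02, 3.125e-02, 1.562e-02]  (obs o_0=0)
t=1: δ = [9.766e-04, 1.465e-03, 1.465e-03, 1.465e-03, 1.465e-03]  ψ = [3, 1, 1, 1, 1]  (obs o_1=2)
t=2: δ = [6.866e-05, 2.289e-05, 4.578e-05, 4.578e-05, 4.578e-05]  ψ = [2, 1, 0, 1, 1]  (obs o_2=0)
t=3: δ = [2.146e-06, 1.073e-06, 3.219e-06, 1.431e-06, 1.431e-06]  ψ = [0, 0, 0, 3, 4]  (obs o_3=0)
backtrack: best end state = 2; path = [1, 2, 0, 2]

path = [1, 2, 0, 2]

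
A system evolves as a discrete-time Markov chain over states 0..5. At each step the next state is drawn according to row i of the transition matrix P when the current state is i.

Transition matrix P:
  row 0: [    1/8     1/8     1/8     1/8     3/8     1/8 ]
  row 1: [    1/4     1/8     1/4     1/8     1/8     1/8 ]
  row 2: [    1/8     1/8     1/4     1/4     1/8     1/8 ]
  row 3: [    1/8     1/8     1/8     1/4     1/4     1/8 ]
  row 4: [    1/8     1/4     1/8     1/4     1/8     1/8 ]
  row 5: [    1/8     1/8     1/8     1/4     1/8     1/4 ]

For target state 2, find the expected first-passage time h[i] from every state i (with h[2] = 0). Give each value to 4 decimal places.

First-step conditioning: h[2] = 0; for i ≠ 2, h[i] = 1 + Σ_k P[i][k]·h[k].
  h[0] = 1 + 1/8·h[0] + 1/8·h[1] + 1/8·h[3] + 3/8·h[4] + 1/8·h[5]
  h[1] = 1 + 1/4·h[0] + 1/8·h[1] + 1/8·h[3] + 1/8·h[4] + 1/8·h[5]
  h[3] = 1 + 1/8·h[0] + 1/8·h[1] + 1/4·h[3] + 1/4·h[4] + 1/8·h[5]
  h[4] = 1 + 1/8·h[0] + 1/4·h[1] + 1/4·h[3] + 1/8·h[4] + 1/8·h[5]
  h[5] = 1 + 1/8·h[0] + 1/8·h[1] + 1/4·h[3] + 1/8·h[4] + 1/4·h[5]
Solving the 5×5 linear system over states ≠ 2 gives exactly h = [4074/587, 3577/587, 0, 4081/587, 4025/587, 4089/587] (h[2] = 0 is the target).

h = [6.9404, 6.0937, 0.0000, 6.9523, 6.8569, 6.9659]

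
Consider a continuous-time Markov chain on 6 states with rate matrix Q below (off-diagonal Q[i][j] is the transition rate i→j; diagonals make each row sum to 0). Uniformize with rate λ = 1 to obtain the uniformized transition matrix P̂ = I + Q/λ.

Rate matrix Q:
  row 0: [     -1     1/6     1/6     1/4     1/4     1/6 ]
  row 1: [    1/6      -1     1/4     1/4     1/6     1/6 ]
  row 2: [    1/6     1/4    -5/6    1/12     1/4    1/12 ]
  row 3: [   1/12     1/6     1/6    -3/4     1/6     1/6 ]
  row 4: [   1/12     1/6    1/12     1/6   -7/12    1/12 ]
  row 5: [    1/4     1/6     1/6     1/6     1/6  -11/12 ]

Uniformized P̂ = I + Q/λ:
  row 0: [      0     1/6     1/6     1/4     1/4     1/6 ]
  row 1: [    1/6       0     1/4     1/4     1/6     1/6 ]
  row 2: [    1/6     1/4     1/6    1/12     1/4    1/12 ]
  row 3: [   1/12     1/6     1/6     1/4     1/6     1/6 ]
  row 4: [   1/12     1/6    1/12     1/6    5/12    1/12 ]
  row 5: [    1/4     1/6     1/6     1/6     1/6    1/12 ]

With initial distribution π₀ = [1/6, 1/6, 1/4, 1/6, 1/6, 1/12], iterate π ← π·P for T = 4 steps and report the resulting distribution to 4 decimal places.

π = [0.1198, 0.1542, 0.1585, 0.1923, 0.2531, 0.1222]

t=0: π = [0.1667, 0.1667, 0.2500, 0.1667, 0.1667, 0.0833]
t=1: π = [0.1181, 0.1597, 0.1667, 0.1875, 0.2431, 0.1250]
t=2: π = [0.1215, 0.1539, 0.1597, 0.1916, 0.2512, 0.1221]
t=3: π = [0.1197, 0.1543, 0.1586, 0.1923, 0.2529, 0.1223]
t=4: π = [0.1198, 0.1542, 0.1585, 0.1923, 0.2531, 0.1222]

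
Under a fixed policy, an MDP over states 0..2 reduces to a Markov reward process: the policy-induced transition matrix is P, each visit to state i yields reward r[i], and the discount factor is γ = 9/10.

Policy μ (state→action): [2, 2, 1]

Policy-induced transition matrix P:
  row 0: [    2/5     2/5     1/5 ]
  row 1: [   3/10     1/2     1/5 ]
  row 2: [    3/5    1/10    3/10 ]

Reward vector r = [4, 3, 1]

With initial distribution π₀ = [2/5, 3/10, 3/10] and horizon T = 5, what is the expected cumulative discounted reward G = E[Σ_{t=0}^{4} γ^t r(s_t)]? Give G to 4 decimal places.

G = 11.9799

t=0: π = [0.4000, 0.3000, 0.3000], E[r] = 2.8000, γ^t·E[r] = 2.800000, running G = 2.800000
t=1: π = [0.4300, 0.3400, 0.2300], E[r] = 2.9700, γ^t·E[r] = 2.673000, running G = 5.473000
t=2: π = [0.4120, 0.3650, 0.2230], E[r] = 2.9660, γ^t·E[r] = 2.402460, running G = 7.875460
t=3: π = [0.4081, 0.3696, 0.2223], E[r] = 2.9635, γ^t·E[r] = 2.160392, running G = 10.035852
t=4: π = [0.4075, 0.3703, 0.2222], E[r] = 2.9630, γ^t·E[r] = 1.944051, running G = 11.979902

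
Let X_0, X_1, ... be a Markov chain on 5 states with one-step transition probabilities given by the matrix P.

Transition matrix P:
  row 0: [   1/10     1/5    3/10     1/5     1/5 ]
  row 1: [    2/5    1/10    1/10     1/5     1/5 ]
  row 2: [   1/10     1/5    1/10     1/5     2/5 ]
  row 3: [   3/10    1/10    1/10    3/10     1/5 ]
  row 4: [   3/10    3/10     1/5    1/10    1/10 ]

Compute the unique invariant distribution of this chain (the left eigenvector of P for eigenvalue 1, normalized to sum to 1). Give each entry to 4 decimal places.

π = [0.2371, 0.1831, 0.1687, 0.1986, 0.2125]

Balance equations π_j = Σ_i π_i·P[i][j]:
  π_0 = 1/10·π_0 + 2/5·π_1 + 1/10·π_2 + 3/10·π_3 + 3/10·π_4
  π_1 = 1/5·π_0 + 1/10·π_1 + 1/5·π_2 + 1/10·π_3 + 3/10·π_4
  π_2 = 3/10·π_0 + 1/10·π_1 + 1/10·π_2 + 1/10·π_3 + 1/5·π_4
  π_3 = 1/5·π_0 + 1/5·π_1 + 1/5·π_2 + 3/10·π_3 + 1/10·π_4
  normalize: π_0 + π_1 + π_2 + π_3 + π_4 = 1
Solving the linear system gives exactly π = [3145/13262, 1214/6631, 2237/13262, 1317/6631, 1409/6631].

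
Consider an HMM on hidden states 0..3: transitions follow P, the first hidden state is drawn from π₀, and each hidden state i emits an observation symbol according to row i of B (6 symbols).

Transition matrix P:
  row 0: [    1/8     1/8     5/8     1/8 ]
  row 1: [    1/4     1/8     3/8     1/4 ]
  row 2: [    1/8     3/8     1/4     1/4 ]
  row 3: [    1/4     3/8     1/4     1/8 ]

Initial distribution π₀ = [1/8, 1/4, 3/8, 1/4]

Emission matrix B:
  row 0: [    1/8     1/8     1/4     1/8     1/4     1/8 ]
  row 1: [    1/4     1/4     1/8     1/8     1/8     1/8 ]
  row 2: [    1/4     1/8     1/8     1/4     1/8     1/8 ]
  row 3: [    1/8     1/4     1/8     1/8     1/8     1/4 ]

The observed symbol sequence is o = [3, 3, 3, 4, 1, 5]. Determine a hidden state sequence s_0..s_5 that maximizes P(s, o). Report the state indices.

t=0: δ = [1.562e-02, 3.125e-02, 9.375e-02, 3.125e-02]  (obs o_0=3)
t=1: δ = [1.465e-03, 4.395e-03, 5.859e-03, 2.930e-03]  ψ = [2, 2, 2, 2]  (obs o_1=3)
t=2: δ = [1.373e-04, 2.747e-04, 4.120e-04, 1.831e-04]  ψ = [1, 2, 1, 2]  (obs o_2=3)
t=3: δ = [1.717e-05, 1.931e-05, 1.287e-05, 1.287e-05]  ψ = [1, 2, 1, 2]  (obs o_3=4)
t=4: δ = [6.035e-07, 1.207e-06, 1.341e-06, 1.207e-06]  ψ = [1, 2, 0, 1]  (obs o_4=1)
t=5: δ = [3.772e-08, 6.286e-08, 5.658e-08, 8.382e-08]  ψ = [1, 2, 1, 2]  (obs o_5=5)
backtrack: best end state = 3; path = [2, 2, 1, 0, 2, 3]

path = [2, 2, 1, 0, 2, 3]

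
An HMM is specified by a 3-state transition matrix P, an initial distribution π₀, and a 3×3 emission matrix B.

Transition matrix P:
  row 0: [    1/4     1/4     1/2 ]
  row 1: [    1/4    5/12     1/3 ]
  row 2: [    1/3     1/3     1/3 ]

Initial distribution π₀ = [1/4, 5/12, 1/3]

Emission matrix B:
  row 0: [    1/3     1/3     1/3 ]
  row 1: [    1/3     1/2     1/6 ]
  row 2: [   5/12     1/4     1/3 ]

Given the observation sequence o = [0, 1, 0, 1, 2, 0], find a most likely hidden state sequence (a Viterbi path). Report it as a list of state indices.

t=0: δ = [8.333e-02, 1.389e-01, 1.389e-01]  (obs o_0=0)
t=1: δ = [1.543e-02, 2.894e-02, 1.157e-02]  ψ = [2, 1, 1]  (obs o_1=1)
t=2: δ = [2.411e-03, 4.019e-03, 4.019e-03]  ψ = [1, 1, 1]  (obs o_2=0)
t=3: δ = [4.465e-04, 8.372e-04, 3.349e-04]  ψ = [2, 1, 1]  (obs o_3=1)
t=4: δ = [6.977e-05, 5.814e-05, 9.303e-05]  ψ = [1, 1, 1]  (obs o_4=2)
t=5: δ = [1.034e-05, 1.034e-05, 1.454e-05]  ψ = [2, 2, 0]  (obs o_5=0)
backtrack: best end state = 2; path = [1, 1, 1, 1, 0, 2]

path = [1, 1, 1, 1, 0, 2]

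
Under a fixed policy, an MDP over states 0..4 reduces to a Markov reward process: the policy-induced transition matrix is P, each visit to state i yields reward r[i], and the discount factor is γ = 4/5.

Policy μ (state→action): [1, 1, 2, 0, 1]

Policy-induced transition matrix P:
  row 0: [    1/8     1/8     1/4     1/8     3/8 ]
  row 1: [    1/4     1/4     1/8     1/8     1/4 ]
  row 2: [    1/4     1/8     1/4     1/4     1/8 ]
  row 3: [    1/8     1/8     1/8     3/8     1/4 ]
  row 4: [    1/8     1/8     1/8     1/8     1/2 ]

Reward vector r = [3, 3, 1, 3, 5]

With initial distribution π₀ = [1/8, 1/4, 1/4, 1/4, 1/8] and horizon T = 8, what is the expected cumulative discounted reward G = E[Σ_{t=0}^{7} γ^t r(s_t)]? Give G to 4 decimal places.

t=0: π = [0.1250, 0.2500, 0.2500, 0.2500, 0.1250], E[r] = 2.7500, γ^t·E[r] = 2.750000, running G = 2.750000
t=1: π = [0.1875, 0.1563, 0.1719, 0.2188, 0.2656], E[r] = 3.1875, γ^t·E[r] = 2.550000, running G = 5.300000
t=2: π = [0.1660, 0.1445, 0.1699, 0.2012, 0.3184], E[r] = 3.2969, γ^t·E[r] = 2.110000, running G = 7.410000
t=3: π = [0.1643, 0.1431, 0.1670, 0.1965, 0.3291], E[r] = 3.3242, γ^t·E[r] = 1.702000, running G = 9.112000
t=4: π = [0.1638, 0.1429, 0.1664, 0.1950, 0.3319], E[r] = 3.3311, γ^t·E[r] = 1.364400, running G = 10.476400
t=5: π = [0.1637, 0.1429, 0.1663, 0.1946, 0.3327], E[r] = 3.3328, γ^t·E[r] = 1.092080, running G = 11.568480
t=6: π = [0.1636, 0.1429, 0.1662, 0.1944, 0.3328], E[r] = 3.3332, γ^t·E[r] = 0.873776, running G = 12.442256
t=7: π = [0.1636, 0.1429, 0.1662, 0.1944, 0.3329], E[r] = 3.3333, γ^t·E[r] = 0.699043, running G = 13.141299

G = 13.1413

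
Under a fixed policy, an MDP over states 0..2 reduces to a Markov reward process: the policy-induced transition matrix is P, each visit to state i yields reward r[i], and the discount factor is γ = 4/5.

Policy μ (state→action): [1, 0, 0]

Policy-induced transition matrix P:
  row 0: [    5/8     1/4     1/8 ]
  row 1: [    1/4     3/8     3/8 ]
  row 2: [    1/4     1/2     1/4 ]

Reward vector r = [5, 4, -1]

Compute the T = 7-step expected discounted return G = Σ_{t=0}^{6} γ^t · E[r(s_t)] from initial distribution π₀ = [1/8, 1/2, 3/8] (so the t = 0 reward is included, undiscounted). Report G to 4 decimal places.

t=0: π = [0.1250, 0.5000, 0.3750], E[r] = 2.2500, γ^t·E[r] = 2.250000, running G = 2.250000
t=1: π = [0.2969, 0.4063, 0.2969], E[r] = 2.8125, γ^t·E[r] = 2.250000, running G = 4.500000
t=2: π = [0.3613, 0.3750, 0.2637], E[r] = 3.0430, γ^t·E[r] = 1.947500, running G = 6.447500
t=3: π = [0.3855, 0.3628, 0.2517], E[r] = 3.1270, γ^t·E[r] = 1.601000, running G = 8.048500
t=4: π = [0.3946, 0.3583, 0.2472], E[r] = 3.1588, γ^t·E[r] = 1.293825, running G = 9.342325
t=5: π = [0.3980, 0.3566, 0.2455], E[r] = 3.1706, γ^t·E[r] = 1.038955, running G = 10.381280
t=6: π = [0.3992, 0.3559, 0.2448], E[r] = 3.1751, γ^t·E[r] = 0.832334, running G = 11.213614

G = 11.2136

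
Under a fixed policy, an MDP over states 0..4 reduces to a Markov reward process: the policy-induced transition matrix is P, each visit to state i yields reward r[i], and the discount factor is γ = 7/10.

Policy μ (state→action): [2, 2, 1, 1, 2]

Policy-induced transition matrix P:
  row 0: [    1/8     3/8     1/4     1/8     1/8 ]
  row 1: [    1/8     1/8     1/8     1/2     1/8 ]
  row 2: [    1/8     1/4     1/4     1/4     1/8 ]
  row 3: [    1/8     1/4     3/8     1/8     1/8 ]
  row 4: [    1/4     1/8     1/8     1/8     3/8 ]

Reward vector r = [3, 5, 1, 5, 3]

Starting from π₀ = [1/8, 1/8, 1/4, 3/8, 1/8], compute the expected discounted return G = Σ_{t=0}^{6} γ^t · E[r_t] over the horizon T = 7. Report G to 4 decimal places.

G = 10.5402

t=0: π = [0.1250, 0.1250, 0.2500, 0.3750, 0.1250], E[r] = 3.5000, γ^t·E[r] = 3.500000, running G = 3.500000
t=1: π = [0.1406, 0.2344, 0.2656, 0.2031, 0.1563], E[r] = 3.3438, γ^t·E[r] = 2.340625, running G = 5.840625
t=2: π = [0.1445, 0.2188, 0.2266, 0.2461, 0.1641], E[r] = 3.4766, γ^t·E[r] = 1.703516, running G = 7.544141
t=3: π = [0.1455, 0.2202, 0.2329, 0.2354, 0.1660], E[r] = 3.4453, γ^t·E[r] = 1.181742, running G = 8.725883
t=4: π = [0.1458, 0.2199, 0.2311, 0.2367, 0.1665], E[r] = 3.4509, γ^t·E[r] = 0.828568, running G = 9.554451
t=5: π = [0.1458, 0.2199, 0.2313, 0.2364, 0.1666], E[r] = 3.4500, γ^t·E[r] = 0.579838, running G = 10.134289
t=6: π = [0.1458, 0.2199, 0.2312, 0.2364, 0.1667], E[r] = 3.4501, γ^t·E[r] = 0.405904, running G = 10.540192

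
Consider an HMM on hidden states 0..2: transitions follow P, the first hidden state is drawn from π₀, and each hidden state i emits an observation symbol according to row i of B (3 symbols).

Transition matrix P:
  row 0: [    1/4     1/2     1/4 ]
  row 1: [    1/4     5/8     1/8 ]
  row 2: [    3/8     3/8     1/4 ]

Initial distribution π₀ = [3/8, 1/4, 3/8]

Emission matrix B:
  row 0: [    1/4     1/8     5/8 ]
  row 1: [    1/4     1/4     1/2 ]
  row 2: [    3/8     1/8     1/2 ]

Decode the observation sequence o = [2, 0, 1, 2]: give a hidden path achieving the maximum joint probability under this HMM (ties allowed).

path = [0, 1, 1, 1]

t=0: δ = [2.344e-01, 1.250e-01, 1.875e-01]  (obs o_0=2)
t=1: δ = [1.758e-02, 2.930e-02, 2.197e-02]  ψ = [2, 0, 0]  (obs o_1=0)
t=2: δ = [1.030e-03, 4.578e-03, 6.866e-04]  ψ = [2, 1, 2]  (obs o_2=1)
t=3: δ = [7.153e-04, 1.431e-03, 2.861e-04]  ψ = [1, 1, 1]  (obs o_3=2)
backtrack: best end state = 1; path = [0, 1, 1, 1]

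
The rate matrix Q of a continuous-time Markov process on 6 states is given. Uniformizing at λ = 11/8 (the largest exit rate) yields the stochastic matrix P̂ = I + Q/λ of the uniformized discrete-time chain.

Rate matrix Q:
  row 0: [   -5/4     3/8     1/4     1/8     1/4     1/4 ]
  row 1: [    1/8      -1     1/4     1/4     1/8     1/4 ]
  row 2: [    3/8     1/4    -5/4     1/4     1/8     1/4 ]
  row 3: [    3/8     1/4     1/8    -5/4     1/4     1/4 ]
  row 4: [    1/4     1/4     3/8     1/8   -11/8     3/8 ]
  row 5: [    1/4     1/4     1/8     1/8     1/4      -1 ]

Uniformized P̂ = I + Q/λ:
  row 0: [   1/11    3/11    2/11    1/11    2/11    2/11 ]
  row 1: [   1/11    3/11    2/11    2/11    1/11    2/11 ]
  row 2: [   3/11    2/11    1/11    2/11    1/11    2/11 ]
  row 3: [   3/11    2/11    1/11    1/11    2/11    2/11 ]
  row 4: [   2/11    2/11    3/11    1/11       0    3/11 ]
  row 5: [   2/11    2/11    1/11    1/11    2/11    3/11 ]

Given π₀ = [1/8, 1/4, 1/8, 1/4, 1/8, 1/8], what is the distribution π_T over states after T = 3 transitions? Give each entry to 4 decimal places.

t=0: π = [0.1250, 0.2500, 0.1250, 0.2500, 0.1250, 0.1250]
t=1: π = [0.1818, 0.2159, 0.1477, 0.1250, 0.1250, 0.2045]
t=2: π = [0.1705, 0.2180, 0.1498, 0.1240, 0.1260, 0.2118]
t=3: π = [0.1714, 0.2171, 0.1491, 0.1243, 0.1255, 0.2125]

π = [0.1714, 0.2171, 0.1491, 0.1243, 0.1255, 0.2125]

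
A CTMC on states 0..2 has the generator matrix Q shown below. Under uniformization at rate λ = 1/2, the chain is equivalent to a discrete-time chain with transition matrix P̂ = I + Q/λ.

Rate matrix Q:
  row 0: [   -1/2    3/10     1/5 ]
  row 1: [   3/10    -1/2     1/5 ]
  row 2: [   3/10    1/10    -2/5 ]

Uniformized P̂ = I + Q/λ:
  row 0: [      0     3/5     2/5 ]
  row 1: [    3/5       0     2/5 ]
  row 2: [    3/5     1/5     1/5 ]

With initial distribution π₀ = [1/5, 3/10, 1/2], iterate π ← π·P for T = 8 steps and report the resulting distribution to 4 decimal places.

π = [0.3721, 0.2946, 0.3333]

t=0: π = [0.2000, 0.3000, 0.5000]
t=1: π = [0.4800, 0.2200, 0.3000]
t=2: π = [0.3120, 0.3480, 0.3400]
t=3: π = [0.4128, 0.2552, 0.3320]
t=4: π = [0.3523, 0.3141, 0.3336]
t=5: π = [0.3886, 0.2781, 0.3333]
t=6: π = [0.3668, 0.2998, 0.3333]
t=7: π = [0.3799, 0.2868, 0.3333]
t=8: π = [0.3721, 0.2946, 0.3333]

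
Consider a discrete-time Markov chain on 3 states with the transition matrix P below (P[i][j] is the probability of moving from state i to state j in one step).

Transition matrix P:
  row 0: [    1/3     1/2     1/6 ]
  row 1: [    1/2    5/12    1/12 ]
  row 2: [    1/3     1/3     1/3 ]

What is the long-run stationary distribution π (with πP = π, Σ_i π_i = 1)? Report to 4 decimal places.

Balance equations π_j = Σ_i π_i·P[i][j]:
  π_0 = 1/3·π_0 + 1/2·π_1 + 1/3·π_2
  π_1 = 1/2·π_0 + 5/12·π_1 + 1/3·π_2
  normalize: π_0 + π_1 + π_2 = 1
Solving the linear system gives exactly π = [13/32, 7/16, 5/32].

π = [0.4063, 0.4375, 0.1563]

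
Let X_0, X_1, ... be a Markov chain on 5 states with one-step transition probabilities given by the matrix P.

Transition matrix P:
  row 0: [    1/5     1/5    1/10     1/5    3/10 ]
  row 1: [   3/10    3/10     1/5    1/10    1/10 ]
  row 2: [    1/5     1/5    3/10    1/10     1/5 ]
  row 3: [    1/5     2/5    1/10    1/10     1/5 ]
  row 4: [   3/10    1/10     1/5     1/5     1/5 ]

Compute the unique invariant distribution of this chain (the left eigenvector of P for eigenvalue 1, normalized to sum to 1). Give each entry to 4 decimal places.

Balance equations π_j = Σ_i π_i·P[i][j]:
  π_0 = 1/5·π_0 + 3/10·π_1 + 1/5·π_2 + 1/5·π_3 + 3/10·π_4
  π_1 = 1/5·π_0 + 3/10·π_1 + 1/5·π_2 + 2/5·π_3 + 1/10·π_4
  π_2 = 1/10·π_0 + 1/5·π_1 + 3/10·π_2 + 1/10·π_3 + 1/5·π_4
  π_3 = 1/5·π_0 + 1/10·π_1 + 1/10·π_2 + 1/10·π_3 + 1/5·π_4
  normalize: π_0 + π_1 + π_2 + π_3 + π_4 = 1
Solving the linear system gives exactly π = [1073/4410, 341/1470, 79/441, 13/90, 887/4410].

π = [0.2433, 0.2320, 0.1791, 0.1444, 0.2011]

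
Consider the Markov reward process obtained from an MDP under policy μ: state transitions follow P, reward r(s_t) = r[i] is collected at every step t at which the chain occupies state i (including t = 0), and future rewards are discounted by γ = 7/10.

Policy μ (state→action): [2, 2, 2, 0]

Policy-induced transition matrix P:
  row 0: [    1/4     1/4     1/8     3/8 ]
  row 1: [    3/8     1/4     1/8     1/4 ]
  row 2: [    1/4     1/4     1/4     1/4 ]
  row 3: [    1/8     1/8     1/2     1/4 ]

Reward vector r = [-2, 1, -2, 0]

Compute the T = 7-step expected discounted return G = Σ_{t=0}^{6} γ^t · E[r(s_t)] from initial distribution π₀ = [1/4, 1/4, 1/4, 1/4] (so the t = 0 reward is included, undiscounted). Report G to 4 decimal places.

G = -2.3759

t=0: π = [0.2500, 0.2500, 0.2500, 0.2500], E[r] = -0.7500, γ^t·E[r] = -0.750000, running G = -0.750000
t=1: π = [0.2500, 0.2188, 0.2500, 0.2813], E[r] = -0.7813, γ^t·E[r] = -0.546875, running G = -1.296875
t=2: π = [0.2422, 0.2148, 0.2617, 0.2813], E[r] = -0.7930, γ^t·E[r] = -0.388555, running G = -1.685430
t=3: π = [0.2417, 0.2148, 0.2632, 0.2803], E[r] = -0.7949, γ^t·E[r] = -0.272658, running G = -1.958088
t=4: π = [0.2418, 0.2150, 0.2630, 0.2802], E[r] = -0.7947, γ^t·E[r] = -0.190802, running G = -2.148890
t=5: π = [0.2418, 0.2150, 0.2630, 0.2802], E[r] = -0.7946, γ^t·E[r] = -0.133553, running G = -2.282443
t=6: π = [0.2418, 0.2150, 0.2630, 0.2802], E[r] = -0.7946, γ^t·E[r] = -0.093487, running G = -2.375929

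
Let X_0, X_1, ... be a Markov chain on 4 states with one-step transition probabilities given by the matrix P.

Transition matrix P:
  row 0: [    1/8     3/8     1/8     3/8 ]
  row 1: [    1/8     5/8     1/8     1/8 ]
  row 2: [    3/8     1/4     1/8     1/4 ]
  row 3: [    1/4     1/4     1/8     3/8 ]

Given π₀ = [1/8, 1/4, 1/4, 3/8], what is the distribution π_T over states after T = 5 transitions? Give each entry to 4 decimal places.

t=0: π = [0.1250, 0.2500, 0.2500, 0.3750]
t=1: π = [0.2344, 0.3594, 0.1250, 0.2813]
t=2: π = [0.1914, 0.4141, 0.1250, 0.2695]
t=3: π = [0.1899, 0.4292, 0.1250, 0.2559]
t=4: π = [0.1882, 0.4347, 0.1250, 0.2521]
t=5: π = [0.1878, 0.4365, 0.1250, 0.2507]

π = [0.1878, 0.4365, 0.1250, 0.2507]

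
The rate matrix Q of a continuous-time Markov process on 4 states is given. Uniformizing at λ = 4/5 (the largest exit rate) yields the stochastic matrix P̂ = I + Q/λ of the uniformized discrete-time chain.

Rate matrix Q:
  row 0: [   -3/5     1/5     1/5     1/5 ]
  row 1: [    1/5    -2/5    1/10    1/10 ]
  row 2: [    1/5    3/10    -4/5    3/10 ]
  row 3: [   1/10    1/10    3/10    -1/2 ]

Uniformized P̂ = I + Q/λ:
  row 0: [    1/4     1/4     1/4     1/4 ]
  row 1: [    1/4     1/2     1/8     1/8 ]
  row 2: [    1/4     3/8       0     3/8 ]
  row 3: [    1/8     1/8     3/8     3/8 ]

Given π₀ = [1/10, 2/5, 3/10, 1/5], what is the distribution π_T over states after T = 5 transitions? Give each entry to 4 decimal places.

t=0: π = [0.1000, 0.4000, 0.3000, 0.2000]
t=1: π = [0.2250, 0.3625, 0.1500, 0.2625]
t=2: π = [0.2172, 0.3266, 0.2000, 0.2563]
t=3: π = [0.2180, 0.3246, 0.1912, 0.2662]
t=4: π = [0.2167, 0.3218, 0.1949, 0.2666]
t=5: π = [0.2167, 0.3215, 0.1944, 0.2675]

π = [0.2167, 0.3215, 0.1944, 0.2675]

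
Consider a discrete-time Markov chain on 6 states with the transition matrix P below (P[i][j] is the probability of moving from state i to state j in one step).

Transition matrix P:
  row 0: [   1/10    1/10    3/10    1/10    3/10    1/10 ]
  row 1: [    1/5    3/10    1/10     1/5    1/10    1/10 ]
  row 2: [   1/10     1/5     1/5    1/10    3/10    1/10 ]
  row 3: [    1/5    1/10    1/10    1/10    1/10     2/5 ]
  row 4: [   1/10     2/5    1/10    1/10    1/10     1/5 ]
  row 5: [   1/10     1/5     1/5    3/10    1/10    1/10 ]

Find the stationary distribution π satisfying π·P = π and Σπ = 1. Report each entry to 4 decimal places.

Balance equations π_j = Σ_i π_i·P[i][j]:
  π_0 = 1/10·π_0 + 1/5·π_1 + 1/10·π_2 + 1/5·π_3 + 1/10·π_4 + 1/10·π_5
  π_1 = 1/10·π_0 + 3/10·π_1 + 1/5·π_2 + 1/10·π_3 + 2/5·π_4 + 1/5·π_5
  π_2 = 3/10·π_0 + 1/10·π_1 + 1/5·π_2 + 1/10·π_3 + 1/10·π_4 + 1/5·π_5
  π_3 = 1/10·π_0 + 1/5·π_1 + 1/10·π_2 + 1/10·π_3 + 1/10·π_4 + 3/10·π_5
  π_4 = 3/10·π_0 + 1/10·π_1 + 3/10·π_2 + 1/10·π_3 + 1/10·π_4 + 1/10·π_5
  normalize: π_0 + π_1 + π_2 + π_3 + π_4 + π_5 = 1
Solving the linear system gives exactly π = [7619/55205, 12428/55205, 17647/110410, 8557/55205, 8809/55205, 17937/110410].

π = [0.1380, 0.2251, 0.1598, 0.1550, 0.1596, 0.1625]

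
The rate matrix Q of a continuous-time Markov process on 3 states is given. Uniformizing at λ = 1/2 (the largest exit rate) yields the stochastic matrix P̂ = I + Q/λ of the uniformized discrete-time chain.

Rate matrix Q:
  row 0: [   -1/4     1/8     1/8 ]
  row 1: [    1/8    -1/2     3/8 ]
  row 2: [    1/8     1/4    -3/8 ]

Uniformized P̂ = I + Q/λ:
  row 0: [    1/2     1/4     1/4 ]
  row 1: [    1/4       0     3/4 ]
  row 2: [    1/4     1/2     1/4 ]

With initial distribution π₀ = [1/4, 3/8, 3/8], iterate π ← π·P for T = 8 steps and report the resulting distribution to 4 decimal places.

t=0: π = [0.2500, 0.3750, 0.3750]
t=1: π = [0.3125, 0.2500, 0.4375]
t=2: π = [0.3281, 0.2969, 0.3750]
t=3: π = [0.3320, 0.2695, 0.3984]
t=4: π = [0.3330, 0.2822, 0.3848]
t=5: π = [0.3333, 0.2756, 0.3911]
t=6: π = [0.3333, 0.2789, 0.3878]
t=7: π = [0.3333, 0.2772, 0.3894]
t=8: π = [0.3333, 0.2780, 0.3886]

π = [0.3333, 0.2780, 0.3886]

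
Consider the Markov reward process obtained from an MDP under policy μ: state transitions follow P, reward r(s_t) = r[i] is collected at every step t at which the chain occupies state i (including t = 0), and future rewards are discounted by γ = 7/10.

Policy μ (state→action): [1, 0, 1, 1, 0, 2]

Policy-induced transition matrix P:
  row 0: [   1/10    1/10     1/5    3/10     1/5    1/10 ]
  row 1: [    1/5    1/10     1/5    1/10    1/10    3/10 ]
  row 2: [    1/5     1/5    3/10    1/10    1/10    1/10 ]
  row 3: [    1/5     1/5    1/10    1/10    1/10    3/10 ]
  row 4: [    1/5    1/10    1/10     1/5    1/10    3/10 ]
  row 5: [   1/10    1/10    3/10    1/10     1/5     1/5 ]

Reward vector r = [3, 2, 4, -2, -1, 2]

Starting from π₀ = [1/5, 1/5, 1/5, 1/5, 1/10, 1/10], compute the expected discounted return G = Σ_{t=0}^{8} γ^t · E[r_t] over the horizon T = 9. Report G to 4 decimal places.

t=0: π = [0.2000, 0.2000, 0.2000, 0.2000, 0.1000, 0.1000], E[r] = 1.5000, γ^t·E[r] = 1.500000, running G = 1.500000
t=1: π = [0.1700, 0.1400, 0.2000, 0.1500, 0.1300, 0.2100], E[r] = 1.5800, γ^t·E[r] = 1.106000, running G = 2.606000
t=2: π = [0.1620, 0.1350, 0.2130, 0.1470, 0.1380, 0.2050], E[r] = 1.5860, γ^t·E[r] = 0.777140, running G = 3.383140
t=3: π = [0.1633, 0.1360, 0.2133, 0.1462, 0.1367, 0.2045], E[r] = 1.5950, γ^t·E[r] = 0.547085, running G = 3.930225
t=4: π = [0.1632, 0.1360, 0.2135, 0.1463, 0.1368, 0.2042], E[r] = 1.5945, γ^t·E[r] = 0.382849, running G = 4.313074
t=5: π = [0.1633, 0.1360, 0.2135, 0.1463, 0.1367, 0.2042], E[r] = 1.5947, γ^t·E[r] = 0.268013, running G = 4.581088
t=6: π = [0.1633, 0.1360, 0.2135, 0.1463, 0.1367, 0.2042], E[r] = 1.5946, γ^t·E[r] = 0.187606, running G = 4.768694
t=7: π = [0.1633, 0.1360, 0.2135, 0.1463, 0.1367, 0.2042], E[r] = 1.5946, γ^t·E[r] = 0.131325, running G = 4.900019
t=8: π = [0.1633, 0.1360, 0.2135, 0.1463, 0.1367, 0.2042], E[r] = 1.5946, γ^t·E[r] = 0.091927, running G = 4.991946

G = 4.9919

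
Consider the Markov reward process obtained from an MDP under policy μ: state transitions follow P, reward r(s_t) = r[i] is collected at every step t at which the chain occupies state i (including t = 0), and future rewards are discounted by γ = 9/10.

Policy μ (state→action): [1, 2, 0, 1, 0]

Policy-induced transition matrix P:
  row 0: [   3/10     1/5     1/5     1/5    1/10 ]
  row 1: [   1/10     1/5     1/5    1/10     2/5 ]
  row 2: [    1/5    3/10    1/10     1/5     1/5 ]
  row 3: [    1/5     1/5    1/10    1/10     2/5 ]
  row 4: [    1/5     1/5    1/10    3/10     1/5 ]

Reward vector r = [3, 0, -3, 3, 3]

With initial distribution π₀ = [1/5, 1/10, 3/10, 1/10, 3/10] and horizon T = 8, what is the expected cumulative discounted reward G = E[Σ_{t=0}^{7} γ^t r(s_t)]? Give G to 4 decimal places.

t=0: π = [0.2000, 0.1000, 0.3000, 0.1000, 0.3000], E[r] = 0.9000, γ^t·E[r] = 0.900000, running G = 0.900000
t=1: π = [0.2100, 0.2300, 0.1300, 0.2100, 0.2200], E[r] = 1.5300, γ^t·E[r] = 1.377000, running G = 2.277000
t=2: π = [0.1980, 0.2130, 0.1440, 0.1780, 0.2670], E[r] = 1.4970, γ^t·E[r] = 1.212570, running G = 3.489570
t=3: π = [0.1985, 0.2144, 0.1411, 0.1876, 0.2584], E[r] = 1.5102, γ^t·E[r] = 1.100936, running G = 4.590506
t=4: π = [0.1984, 0.2141, 0.1413, 0.1856, 0.2606], E[r] = 1.5099, γ^t·E[r] = 0.990665, running G = 5.581171
t=5: π = [0.1984, 0.2141, 0.1413, 0.1861, 0.2601], E[r] = 1.5101, γ^t·E[r] = 0.891700, running G = 6.472870
t=6: π = [0.1984, 0.2141, 0.1413, 0.1860, 0.2602], E[r] = 1.5101, γ^t·E[r] = 0.802523, running G = 7.275394
t=7: π = [0.1984, 0.2141, 0.1413, 0.1860, 0.2602], E[r] = 1.5101, γ^t·E[r] = 0.722271, running G = 7.997665

G = 7.9977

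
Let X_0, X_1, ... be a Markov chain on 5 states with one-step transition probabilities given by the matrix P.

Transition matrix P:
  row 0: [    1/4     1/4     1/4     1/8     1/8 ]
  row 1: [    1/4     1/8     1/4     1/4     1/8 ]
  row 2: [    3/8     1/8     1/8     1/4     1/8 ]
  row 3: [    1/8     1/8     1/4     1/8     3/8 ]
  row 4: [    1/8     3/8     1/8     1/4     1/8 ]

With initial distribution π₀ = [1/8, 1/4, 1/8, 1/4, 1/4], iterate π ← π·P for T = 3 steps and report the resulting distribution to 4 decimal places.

t=0: π = [0.1250, 0.2500, 0.1250, 0.2500, 0.2500]
t=1: π = [0.2031, 0.2031, 0.2031, 0.2031, 0.1875]
t=2: π = [0.2266, 0.1973, 0.2012, 0.1992, 0.1758]
t=3: π = [0.2283, 0.1973, 0.2029, 0.1968, 0.1748]

π = [0.2283, 0.1973, 0.2029, 0.1968, 0.1748]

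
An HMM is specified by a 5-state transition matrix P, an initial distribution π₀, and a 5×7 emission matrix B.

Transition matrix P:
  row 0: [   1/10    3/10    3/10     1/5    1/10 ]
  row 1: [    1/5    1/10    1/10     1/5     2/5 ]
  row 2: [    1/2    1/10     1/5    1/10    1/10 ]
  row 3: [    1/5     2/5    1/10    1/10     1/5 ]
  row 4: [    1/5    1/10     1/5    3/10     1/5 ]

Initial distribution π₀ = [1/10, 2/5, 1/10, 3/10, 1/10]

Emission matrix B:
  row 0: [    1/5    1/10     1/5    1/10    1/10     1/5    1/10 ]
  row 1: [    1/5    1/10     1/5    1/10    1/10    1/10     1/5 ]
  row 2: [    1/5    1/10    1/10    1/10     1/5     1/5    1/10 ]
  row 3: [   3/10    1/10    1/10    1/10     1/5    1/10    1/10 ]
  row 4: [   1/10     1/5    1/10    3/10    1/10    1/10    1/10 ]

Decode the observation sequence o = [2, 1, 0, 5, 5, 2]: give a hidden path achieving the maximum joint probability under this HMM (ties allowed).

t=0: δ = [2.000e-02, 8.000e-02, 1.000e-02, 3.000e-02, 1.000e-02]  (obs o_0=2)
t=1: δ = [1.600e-03, 1.200e-03, 8.000e-04, 1.600e-03, 6.400e-03]  ψ = [1, 3, 1, 1, 1]  (obs o_1=1)
t=2: δ = [2.560e-04, 1.280e-04, 2.560e-04, 5.760e-04, 1.280e-04]  ψ = [4, 3, 4, 4, 4]  (obs o_2=0)
t=3: δ = [2.560e-05, 2.304e-05, 1.536e-05, 5.760e-06, 1.152e-05]  ψ = [2, 3, 0, 3, 3]  (obs o_3=5)
t=4: δ = [1.536e-06, 7.680e-07, 1.536e-06, 5.120e-07, 9.216e-07]  ψ = [2, 0, 0, 0, 1]  (obs o_4=5)
t=5: δ = [1.536e-07, 9.216e-08, 4.608e-08, 3.072e-08, 3.072e-08]  ψ = [2, 0, 0, 0, 1]  (obs o_5=2)
backtrack: best end state = 0; path = [1, 4, 2, 0, 2, 0]

path = [1, 4, 2, 0, 2, 0]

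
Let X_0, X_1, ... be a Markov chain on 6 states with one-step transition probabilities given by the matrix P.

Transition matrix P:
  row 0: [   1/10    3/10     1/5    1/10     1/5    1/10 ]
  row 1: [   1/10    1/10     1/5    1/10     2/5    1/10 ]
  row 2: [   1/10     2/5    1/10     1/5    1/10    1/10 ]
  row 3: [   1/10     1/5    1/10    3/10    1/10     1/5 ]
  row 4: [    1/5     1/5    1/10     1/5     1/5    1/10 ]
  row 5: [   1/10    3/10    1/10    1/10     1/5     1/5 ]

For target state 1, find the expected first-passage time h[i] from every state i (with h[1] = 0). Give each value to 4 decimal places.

First-step conditioning: h[1] = 0; for i ≠ 1, h[i] = 1 + Σ_k P[i][k]·h[k].
  h[0] = 1 + 1/10·h[0] + 1/5·h[2] + 1/10·h[3] + 1/5·h[4] + 1/10·h[5]
  h[2] = 1 + 1/10·h[0] + 1/10·h[2] + 1/5·h[3] + 1/10·h[4] + 1/10·h[5]
  h[3] = 1 + 1/10·h[0] + 1/10·h[2] + 3/10·h[3] + 1/10·h[4] + 1/5·h[5]
  h[4] = 1 + 1/5·h[0] + 1/10·h[2] + 1/5·h[3] + 1/5·h[4] + 1/10·h[5]
  h[5] = 1 + 1/10·h[0] + 1/10·h[2] + 1/10·h[3] + 1/5·h[4] + 1/5·h[5]
Solving the 5×5 linear system over states ≠ 1 gives exactly h = [2676/751, 0, 2433/751, 9011/2253, 9002/2253, 2703/751] (h[1] = 0 is the target).

h = [3.5632, 0.0000, 3.2397, 3.9996, 3.9956, 3.5992]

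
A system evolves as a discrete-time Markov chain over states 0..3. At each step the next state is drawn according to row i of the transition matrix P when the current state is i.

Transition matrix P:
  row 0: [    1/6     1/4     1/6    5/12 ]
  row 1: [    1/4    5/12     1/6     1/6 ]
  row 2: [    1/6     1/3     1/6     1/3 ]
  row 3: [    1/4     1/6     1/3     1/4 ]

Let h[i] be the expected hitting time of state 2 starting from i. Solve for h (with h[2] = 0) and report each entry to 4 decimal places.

h = [4.6180, 4.8202, 0.0000, 3.9438]

First-step conditioning: h[2] = 0; for i ≠ 2, h[i] = 1 + Σ_k P[i][k]·h[k].
  h[0] = 1 + 1/6·h[0] + 1/4·h[1] + 5/12·h[3]
  h[1] = 1 + 1/4·h[0] + 5/12·h[1] + 1/6·h[3]
  h[3] = 1 + 1/4·h[0] + 1/6·h[1] + 1/4·h[3]
Solving the 3×3 linear system over states ≠ 2 gives exactly h = [411/89, 429/89, 0, 351/89] (h[2] = 0 is the target).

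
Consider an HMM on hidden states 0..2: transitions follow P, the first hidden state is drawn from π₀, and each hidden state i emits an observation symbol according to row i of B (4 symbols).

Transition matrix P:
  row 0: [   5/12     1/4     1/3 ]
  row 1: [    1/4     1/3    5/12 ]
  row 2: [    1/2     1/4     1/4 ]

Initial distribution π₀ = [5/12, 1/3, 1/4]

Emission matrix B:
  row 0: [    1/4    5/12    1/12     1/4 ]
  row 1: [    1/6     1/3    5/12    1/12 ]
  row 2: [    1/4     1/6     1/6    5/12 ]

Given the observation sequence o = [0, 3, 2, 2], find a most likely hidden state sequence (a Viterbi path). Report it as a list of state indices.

t=0: δ = [1.042e-01, 5.556e-02, 6.250e-02]  (obs o_0=0)
t=1: δ = [1.085e-02, 2.170e-03, 1.447e-02]  ψ = [0, 0, 0]  (obs o_1=3)
t=2: δ = [6.028e-04, 1.507e-03, 6.028e-04]  ψ = [2, 2, 0]  (obs o_2=2)
t=3: δ = [3.140e-05, 2.093e-04, 1.047e-04]  ψ = [1, 1, 1]  (obs o_3=2)
backtrack: best end state = 1; path = [0, 2, 1, 1]

path = [0, 2, 1, 1]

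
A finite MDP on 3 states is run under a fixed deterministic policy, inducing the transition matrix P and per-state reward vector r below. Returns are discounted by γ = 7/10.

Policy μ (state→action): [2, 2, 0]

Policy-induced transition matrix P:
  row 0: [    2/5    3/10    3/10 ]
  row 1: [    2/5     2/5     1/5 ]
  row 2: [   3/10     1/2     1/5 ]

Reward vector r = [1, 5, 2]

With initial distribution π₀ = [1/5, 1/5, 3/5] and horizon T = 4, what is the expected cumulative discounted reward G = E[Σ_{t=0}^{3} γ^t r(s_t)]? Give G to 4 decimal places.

G = 6.8047

t=0: π = [0.2000, 0.2000, 0.6000], E[r] = 2.4000, γ^t·E[r] = 2.400000, running G = 2.400000
t=1: π = [0.3400, 0.4400, 0.2200], E[r] = 2.9800, γ^t·E[r] = 2.086000, running G = 4.486000
t=2: π = [0.3780, 0.3880, 0.2340], E[r] = 2.7860, γ^t·E[r] = 1.365140, running G = 5.851140
t=3: π = [0.3766, 0.3856, 0.2378], E[r] = 2.7802, γ^t·E[r] = 0.953609, running G = 6.804749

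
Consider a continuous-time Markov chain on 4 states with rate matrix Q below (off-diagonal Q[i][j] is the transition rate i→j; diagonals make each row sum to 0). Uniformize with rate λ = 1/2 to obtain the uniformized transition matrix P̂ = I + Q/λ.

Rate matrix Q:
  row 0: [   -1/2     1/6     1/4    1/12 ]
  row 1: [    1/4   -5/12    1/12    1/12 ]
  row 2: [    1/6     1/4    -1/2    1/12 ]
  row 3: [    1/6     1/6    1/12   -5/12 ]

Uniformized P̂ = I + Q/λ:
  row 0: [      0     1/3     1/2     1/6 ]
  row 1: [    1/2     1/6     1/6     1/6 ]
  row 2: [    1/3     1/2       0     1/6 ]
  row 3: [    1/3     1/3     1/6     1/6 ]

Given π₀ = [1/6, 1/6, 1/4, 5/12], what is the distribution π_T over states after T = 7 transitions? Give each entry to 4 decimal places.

π = [0.2897, 0.3179, 0.2258, 0.1667]

t=0: π = [0.1667, 0.1667, 0.2500, 0.4167]
t=1: π = [0.3056, 0.3472, 0.1806, 0.1667]
t=2: π = [0.2894, 0.3056, 0.2384, 0.1667]
t=3: π = [0.2878, 0.3221, 0.2234, 0.1667]
t=4: π = [0.2911, 0.3169, 0.2254, 0.1667]
t=5: π = [0.2891, 0.3181, 0.2261, 0.1667]
t=6: π = [0.2900, 0.3180, 0.2253, 0.1667]
t=7: π = [0.2897, 0.3179, 0.2258, 0.1667]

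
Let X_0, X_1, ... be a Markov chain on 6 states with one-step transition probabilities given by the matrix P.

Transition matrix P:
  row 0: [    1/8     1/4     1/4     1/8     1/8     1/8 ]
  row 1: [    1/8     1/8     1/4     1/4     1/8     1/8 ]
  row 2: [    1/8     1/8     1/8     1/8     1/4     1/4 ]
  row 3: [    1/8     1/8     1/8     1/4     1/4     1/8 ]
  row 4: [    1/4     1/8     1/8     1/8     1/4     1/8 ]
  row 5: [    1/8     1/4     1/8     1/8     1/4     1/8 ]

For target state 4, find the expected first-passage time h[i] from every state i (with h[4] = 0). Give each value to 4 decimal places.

h = [5.3181, 5.2452, 4.6705, 4.6613, 0.0000, 4.7343]

First-step conditioning: h[4] = 0; for i ≠ 4, h[i] = 1 + Σ_k P[i][k]·h[k].
  h[0] = 1 + 1/8·h[0] + 1/4·h[1] + 1/4·h[2] + 1/8·h[3] + 1/8·h[5]
  h[1] = 1 + 1/8·h[0] + 1/8·h[1] + 1/4·h[2] + 1/4·h[3] + 1/8·h[5]
  h[2] = 1 + 1/8·h[0] + 1/8·h[1] + 1/8·h[2] + 1/8·h[3] + 1/4·h[5]
  h[3] = 1 + 1/8·h[0] + 1/8·h[1] + 1/8·h[2] + 1/4·h[3] + 1/8·h[5]
  h[5] = 1 + 1/8·h[0] + 1/4·h[1] + 1/8·h[2] + 1/8·h[3] + 1/8·h[5]
Solving the 5×5 linear system over states ≠ 4 gives exactly h = [4664/877, 4600/877, 4096/877, 4088/877, 0, 4152/877] (h[4] = 0 is the target).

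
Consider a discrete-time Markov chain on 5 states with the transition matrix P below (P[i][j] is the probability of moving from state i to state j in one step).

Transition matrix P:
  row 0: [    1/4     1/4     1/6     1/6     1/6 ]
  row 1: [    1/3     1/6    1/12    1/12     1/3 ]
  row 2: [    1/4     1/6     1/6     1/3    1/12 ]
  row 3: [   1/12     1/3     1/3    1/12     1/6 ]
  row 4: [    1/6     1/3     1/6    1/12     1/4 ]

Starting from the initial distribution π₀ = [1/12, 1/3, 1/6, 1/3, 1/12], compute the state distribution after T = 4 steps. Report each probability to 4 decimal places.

t=0: π = [0.0833, 0.3333, 0.1667, 0.3333, 0.0833]
t=1: π = [0.2153, 0.2431, 0.1944, 0.1319, 0.2153]
t=2: π = [0.2303, 0.2425, 0.1684, 0.1499, 0.2089]
t=3: π = [0.2278, 0.2457, 0.1714, 0.1446, 0.2105]
t=4: π = [0.2288, 0.2448, 0.1703, 0.1452, 0.2109]

π = [0.2288, 0.2448, 0.1703, 0.1452, 0.2109]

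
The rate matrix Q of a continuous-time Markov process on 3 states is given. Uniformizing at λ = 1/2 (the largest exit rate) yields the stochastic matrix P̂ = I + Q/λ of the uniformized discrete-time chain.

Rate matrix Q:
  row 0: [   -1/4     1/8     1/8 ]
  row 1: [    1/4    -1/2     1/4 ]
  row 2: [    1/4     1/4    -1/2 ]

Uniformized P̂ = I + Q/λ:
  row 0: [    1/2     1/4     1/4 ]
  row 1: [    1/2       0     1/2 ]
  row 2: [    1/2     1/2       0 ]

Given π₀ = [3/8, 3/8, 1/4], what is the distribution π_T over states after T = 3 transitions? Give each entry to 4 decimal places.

π = [0.5000, 0.2422, 0.2578]

t=0: π = [0.3750, 0.3750, 0.2500]
t=1: π = [0.5000, 0.2188, 0.2813]
t=2: π = [0.5000, 0.2656, 0.2344]
t=3: π = [0.5000, 0.2422, 0.2578]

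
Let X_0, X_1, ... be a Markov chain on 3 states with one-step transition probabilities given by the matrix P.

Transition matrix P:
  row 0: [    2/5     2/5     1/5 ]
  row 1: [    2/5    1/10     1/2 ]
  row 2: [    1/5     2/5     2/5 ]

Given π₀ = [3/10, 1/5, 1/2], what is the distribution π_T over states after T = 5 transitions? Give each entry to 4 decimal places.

t=0: π = [0.3000, 0.2000, 0.5000]
t=1: π = [0.3000, 0.3400, 0.3600]
t=2: π = [0.3280, 0.2980, 0.3740]
t=3: π = [0.3252, 0.3106, 0.3642]
t=4: π = [0.3272, 0.3068, 0.3660]
t=5: π = [0.3268, 0.3080, 0.3653]

π = [0.3268, 0.3080, 0.3653]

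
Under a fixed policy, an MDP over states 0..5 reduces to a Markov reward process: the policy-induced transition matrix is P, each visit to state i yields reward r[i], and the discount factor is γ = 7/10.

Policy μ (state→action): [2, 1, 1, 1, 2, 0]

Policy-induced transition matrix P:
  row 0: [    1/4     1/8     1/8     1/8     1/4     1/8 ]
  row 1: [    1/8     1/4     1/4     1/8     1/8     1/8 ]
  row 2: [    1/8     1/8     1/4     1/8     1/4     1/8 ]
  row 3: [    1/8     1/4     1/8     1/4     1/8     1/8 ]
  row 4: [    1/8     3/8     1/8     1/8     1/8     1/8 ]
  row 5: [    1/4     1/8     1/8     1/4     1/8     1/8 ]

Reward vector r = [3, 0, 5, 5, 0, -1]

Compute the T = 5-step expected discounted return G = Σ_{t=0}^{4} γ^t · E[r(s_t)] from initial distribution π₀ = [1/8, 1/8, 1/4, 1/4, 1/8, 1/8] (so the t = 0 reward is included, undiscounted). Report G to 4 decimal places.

G = 6.3687

t=0: π = [0.1250, 0.1250, 0.2500, 0.2500, 0.1250, 0.1250], E[r] = 2.7500, γ^t·E[r] = 2.750000, running G = 2.750000
t=1: π = [0.1563, 0.2031, 0.1719, 0.1719, 0.1719, 0.1250], E[r] = 2.0625, γ^t·E[r] = 1.443750, running G = 4.193750
t=2: π = [0.1602, 0.2148, 0.1719, 0.1621, 0.1660, 0.1250], E[r] = 2.0254, γ^t·E[r] = 0.992441, running G = 5.186191
t=3: π = [0.1606, 0.2136, 0.1733, 0.1609, 0.1665, 0.1250], E[r] = 2.0281, γ^t·E[r] = 0.695630, running G = 5.881822
t=4: π = [0.1607, 0.2134, 0.1734, 0.1607, 0.1667, 0.1250], E[r] = 2.0276, γ^t·E[r] = 0.486839, running G = 6.368660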